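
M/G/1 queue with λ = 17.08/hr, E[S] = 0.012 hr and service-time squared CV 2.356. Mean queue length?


ρ = λ·E[S] = 17.08·0.012 = 0.2050
Lq = ρ²(1+C_s²)/(2(1−ρ)) = 0.04201·(1+2.356)/(2·0.7950)
= 0.04201·3.3560/1.5901 = 0.08866

Final: 0.08866


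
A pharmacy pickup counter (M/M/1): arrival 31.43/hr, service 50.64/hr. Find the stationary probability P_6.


ρ = 31.43/50.64 = 0.6207
P_n = (1−ρ)·ρ^n = (1 − 0.6207)·0.6207^6 = 0.3793·0.057162 = 0.021684

Final: 0.021684


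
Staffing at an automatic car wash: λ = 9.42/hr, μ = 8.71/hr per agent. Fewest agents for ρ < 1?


Stability requires cμ > λ ⇔ c > λ/μ.
λ/μ = 9.42/8.71 = 1.0815
Minimum integer c = ⌊1.0815⌋ + 1 = 2
Check: 2·8.71 = 17.42 > 9.42, while 1·8.71 = 8.71 ≤ 9.42

Final: 2 servers


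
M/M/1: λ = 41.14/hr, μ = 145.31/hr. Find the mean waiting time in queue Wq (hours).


ρ = 41.14/145.31 = 0.2831
Wq = ρ/(μ−λ) = 0.2831/(145.31 − 41.14) = 0.2831/104.17 = 0.002718 hr

Final: 0.002718 hr


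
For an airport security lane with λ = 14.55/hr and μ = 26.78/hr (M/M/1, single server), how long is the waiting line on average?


ρ = 14.55/26.78 = 0.5433
Lq = ρ²/(1−ρ) = 0.2952/0.4567 = 0.6464

Final: 0.6464


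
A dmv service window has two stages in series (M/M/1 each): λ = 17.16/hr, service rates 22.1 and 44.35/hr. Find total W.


Each node sees arrival rate λ = 17.16/hr (tandem ⇒ throughput preserved).
W₁ = 1/(μ₁−λ) = 1/(22.1−17.16) = 0.20243 hr
W₂ = 1/(μ₂−λ) = 1/(44.35−17.16) = 0.03678 hr
W_total = W₁ + W₂ = 0.20243 + 0.03678 = 0.23921 hr

Final: 0.23921 hr


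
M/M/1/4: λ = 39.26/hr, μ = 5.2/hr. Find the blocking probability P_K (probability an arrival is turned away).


ρ = λ/μ = 39.26/5.2 = 7.5500
P_K = (1−ρ)ρ^K/(1−ρ^(K+1)) = (-6.5500·3249.285006)/(1 − 24532.101797)
= -21282.816791/-24531.101797 = 0.867585

Final: 0.867585


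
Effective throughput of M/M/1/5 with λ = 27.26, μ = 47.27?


ρ = 0.5767; P_K = (1−ρ)ρ^5/(1−ρ^6) = 0.028031
λ_eff = λ(1 − P_K) = 27.26·(1 − 0.028031) = 27.26·0.971969 = 26.4959 /hr

Final: 26.4959 /hr


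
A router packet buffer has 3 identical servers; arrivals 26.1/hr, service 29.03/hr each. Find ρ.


ρ = λ/(cμ) = 26.1/(3·29.03) = 26.1/87.09 = 0.2997

Final: 0.2997


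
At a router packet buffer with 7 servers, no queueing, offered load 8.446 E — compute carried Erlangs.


B(7,8.446) = 0.332740 (Erlang-B)
Carried load = a(1 − B) = 8.446·(1 − 0.332740) = 8.446·0.667260 = 5.6357 E

Final: 5.6357 Erlangs


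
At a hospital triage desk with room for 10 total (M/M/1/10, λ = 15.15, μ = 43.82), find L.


ρ = 15.15/43.82 = 0.3457
L = ρ[1 − (K+1)ρ^K + Kρ^(K+1)] / [(1−ρ)(1−ρ^(K+1))]
Numerator: 0.3457·(1 − 11·0.00002440 + 10·0.000008436) = 0.345669
Denominator: (0.6543)·(0.999992) = 0.654262
L = 0.345669/0.654262 = 0.5283

Final: 0.5283


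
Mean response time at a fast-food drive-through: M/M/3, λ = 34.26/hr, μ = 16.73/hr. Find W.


a = 2.0478; ρ = 0.6826; P₀ = 0.103583
Lq = P₀·a^c·ρ/(c!(1−ρ)²) = 1.00458
Wq = Lq/λ = 1.00458/34.26 = 0.02932 hr
W = Wq + 1/μ = 0.02932 + 0.05977 = 0.08910 hr

Final: 0.08910 hr


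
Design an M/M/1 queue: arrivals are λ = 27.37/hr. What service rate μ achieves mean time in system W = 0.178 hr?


W = 1/(μ−λ) ⇒ μ − λ = 1/W = 1/0.178 = 5.6180
μ = λ + 1/W = 27.37 + 5.6180 = 32.9880 per hr

Final: 32.9880 /hr


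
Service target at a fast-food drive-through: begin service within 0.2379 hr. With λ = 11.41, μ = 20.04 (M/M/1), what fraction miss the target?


ρ = 11.41/20.04 = 0.5694
P(Wq > t) = ρ·e^{−(μ−λ)t} = 0.5694·e^{−2.0531}
= 0.5694·0.128339 = 0.073071

Final: 0.073071


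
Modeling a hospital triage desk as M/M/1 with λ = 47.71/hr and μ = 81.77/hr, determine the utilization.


ρ = λ/μ = 47.71/81.77 = 0.5835

Final: 0.5835


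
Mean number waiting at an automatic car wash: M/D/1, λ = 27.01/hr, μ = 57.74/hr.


ρ = 27.01/57.74 = 0.4678
M/D/1: Lq = ρ²/(2(1−ρ)) = 0.2188/(2·0.5322) = 0.20558

Final: 0.20558


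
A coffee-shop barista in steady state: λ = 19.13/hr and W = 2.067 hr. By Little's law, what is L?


L = λW = 19.13·2.067 = 39.5417

Final: 39.5417


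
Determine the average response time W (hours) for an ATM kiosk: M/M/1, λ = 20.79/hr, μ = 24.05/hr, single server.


W = 1/(μ−λ) = 1/(24.05 − 20.79) = 1/3.26 = 0.3067 hr

Final: 0.3067 hr


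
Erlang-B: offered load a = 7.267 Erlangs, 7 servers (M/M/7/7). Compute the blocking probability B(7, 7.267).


B(c,a) = (a^c/c!) / Σ_{k=0}^{c} a^k/k!
a^7/7! = 212.351623
Σ terms (k=0..7): 1.00000 + 7.26700 + 26.40464 + 63.96085 + 116.20088 + 168.88635 + 204.54952 + 212.35162 = 800.620865
B = 212.351623/800.620865 = 0.265234

Final: 0.265234


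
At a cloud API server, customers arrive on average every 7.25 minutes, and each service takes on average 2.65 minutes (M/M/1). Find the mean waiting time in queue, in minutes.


λ = 60/7.25 = 8.2759 /hr
μ = 60/2.65 = 22.6415 /hr
ρ = λ/μ = 8.2759/22.6415 = 0.3655
Wq = ρ/(μ−λ) = 0.3655/(22.6415−8.2759) = 0.02544 hr
In minutes: 0.02544·60 = 1.527 min

Final: 1.527 min


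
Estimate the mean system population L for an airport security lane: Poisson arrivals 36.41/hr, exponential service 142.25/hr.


ρ = λ/μ = 36.41/142.25 = 0.2560
L = ρ/(1−ρ) = 0.2560/(1 − 0.2560) = 0.2560/0.7440 = 0.3440

Final: 0.3440


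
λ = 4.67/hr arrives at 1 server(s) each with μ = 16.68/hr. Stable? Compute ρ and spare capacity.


Total capacity cμ = 1·16.68 = 16.68/hr
ρ = λ/(cμ) = 4.67/16.68 = 0.2800
Stable ⇔ ρ < 1: YES
Spare capacity = cμ − λ = 16.68 − 4.67 = 12.01/hr

Final: ρ = 0.2800; stable; margin = 12.01/hr


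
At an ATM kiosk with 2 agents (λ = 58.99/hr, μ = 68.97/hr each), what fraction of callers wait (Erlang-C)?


a = λ/μ = 0.8553; ρ = a/2 = 0.4276
P₀ = 0.400904 (from M/M/c formula)
C(c,a) = [a^c/(c!(1−ρ))]·P₀ = [0.73154/(2·0.5724)]·0.400904
= 0.63906·0.400904 = 0.256203

Final: 0.256203


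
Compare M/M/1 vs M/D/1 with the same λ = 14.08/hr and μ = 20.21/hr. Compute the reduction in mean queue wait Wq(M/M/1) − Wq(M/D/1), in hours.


ρ = 14.08/20.21 = 0.6967
Wq(M/M/1) = ρ/(μ−λ) = 0.6967/6.13 = 0.11365 hr
Wq(M/D/1) = ρ/(2(μ−λ)) = 0.05683 hr
Savings = 0.11365 − 0.05683 = 0.05683 hr

Final: 0.05683 hr


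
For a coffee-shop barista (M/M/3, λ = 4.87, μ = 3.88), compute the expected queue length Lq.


a = λ/μ = 1.2552; ρ = a/3 = 0.4184
P₀ = 0.277047
Lq = P₀·a^c·ρ / (c!·(1−ρ)²) = 0.277047·1.97739·0.4184/(6·0.33828)
= 0.11293

Final: 0.11293


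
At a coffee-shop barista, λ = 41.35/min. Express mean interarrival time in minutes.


Mean interarrival time = 1/λ = 1/41.35 minute = 0.02418 minute
In minutes: 0.02418 × 1 = 0.02418 min

Final: 0.02418 min


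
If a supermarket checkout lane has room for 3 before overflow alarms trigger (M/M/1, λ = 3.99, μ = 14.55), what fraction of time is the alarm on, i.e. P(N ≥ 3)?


ρ = 3.99/14.55 = 0.2742
P(N ≥ n) = ρ^n = 0.2742^3 = 0.020622

Final: 0.020622


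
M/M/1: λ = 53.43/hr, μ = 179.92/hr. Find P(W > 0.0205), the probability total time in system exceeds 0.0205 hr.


W ~ Exponential(μ−λ) for M/M/1.
μ − λ = 179.92 − 53.43 = 126.4900
P(W > t) = e^{−(μ−λ)t} = e^{−2.5930} = 0.074792

Final: 0.074792


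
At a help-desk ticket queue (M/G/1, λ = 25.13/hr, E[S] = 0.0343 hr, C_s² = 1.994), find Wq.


ρ = λ·E[S] = 25.13·0.0343 = 0.8620
E[S²] = E[S]²(1+C_s²) = 0.0343²·(1+1.994) = 0.003522
Wq = λ·E[S²]/(2(1−ρ)) = 25.13·0.003522/(2·0.1380) = 0.32062 hr

Final: 0.32062 hr


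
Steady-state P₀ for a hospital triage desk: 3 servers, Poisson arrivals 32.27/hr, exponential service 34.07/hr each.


a = λ/μ = 32.27/34.07 = 0.9472; ρ = a/c = 0.3157
Σ_{k=0}^{2} a^k/k! (terms k=0..2) = 1.00000 + 0.94717 + 0.44856 = 2.39573
Tail: a^3/(3!(1−ρ)) = 0.84973/(6·0.6843) = 0.20697
P₀ = 1/(2.39573 + 0.20697) = 1/2.60270 = 0.384217

Final: 0.384217


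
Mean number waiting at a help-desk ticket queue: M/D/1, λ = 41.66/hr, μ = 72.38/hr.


ρ = 41.66/72.38 = 0.5756
M/D/1: Lq = ρ²/(2(1−ρ)) = 0.3313/(2·0.4244) = 0.39027

Final: 0.39027


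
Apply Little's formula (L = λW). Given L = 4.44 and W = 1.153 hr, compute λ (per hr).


λ = L/W = 4.44/1.153 = 3.8508 /hr

Final: 3.8508 /hr


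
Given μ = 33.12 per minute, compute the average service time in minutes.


Mean service time = 1/μ = 1/33.12 minute = 0.03019 minute
In minutes: 0.03019 × 1 = 0.03019 min

Final: 0.03019 min


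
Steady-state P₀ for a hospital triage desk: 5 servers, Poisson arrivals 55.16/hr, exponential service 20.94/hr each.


a = λ/μ = 55.16/20.94 = 2.6342; ρ = a/c = 0.5268
Σ_{k=0}^{4} a^k/k! (terms k=0..4) = 1.00000 + 2.63419 + 3.46949 + 3.04643 + 2.00622 = 12.15633
Tail: a^5/(5!(1−ρ)) = 126.83465/(120·0.4732) = 2.23382
P₀ = 1/(12.15633 + 2.23382) = 1/14.39015 = 0.069492

Final: 0.069492


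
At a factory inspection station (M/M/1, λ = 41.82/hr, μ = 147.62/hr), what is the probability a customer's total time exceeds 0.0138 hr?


W ~ Exponential(μ−λ) for M/M/1.
μ − λ = 147.62 − 41.82 = 105.8000
P(W > t) = e^{−(μ−λ)t} = e^{−1.4600} = 0.232227

Final: 0.232227


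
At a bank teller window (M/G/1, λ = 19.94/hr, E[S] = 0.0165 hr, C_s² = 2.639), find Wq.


ρ = λ·E[S] = 19.94·0.0165 = 0.3290
E[S²] = E[S]²(1+C_s²) = 0.0165²·(1+2.639) = 0.0009907
Wq = λ·E[S²]/(2(1−ρ)) = 19.94·0.0009907/(2·0.6710) = 0.01472 hr

Final: 0.01472 hr


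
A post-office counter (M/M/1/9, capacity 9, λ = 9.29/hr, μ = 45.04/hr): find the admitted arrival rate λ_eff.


ρ = 0.2063; P_K = (1−ρ)ρ^9/(1−ρ^10) = 0.0000005363
λ_eff = λ(1 − P_K) = 9.29·(1 − 0.0000005363) = 9.29·0.999999 = 9.2900 /hr

Final: 9.2900 /hr


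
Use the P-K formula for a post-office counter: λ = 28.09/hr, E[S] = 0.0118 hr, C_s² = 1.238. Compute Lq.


ρ = λ·E[S] = 28.09·0.0118 = 0.3315
Lq = ρ²(1+C_s²)/(2(1−ρ)) = 0.1099·(1+1.238)/(2·0.6685)
= 0.1099·2.2380/1.3371 = 0.18390

Final: 0.18390


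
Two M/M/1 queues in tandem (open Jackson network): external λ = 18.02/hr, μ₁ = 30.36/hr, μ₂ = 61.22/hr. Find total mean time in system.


Each node sees arrival rate λ = 18.02/hr (tandem ⇒ throughput preserved).
W₁ = 1/(μ₁−λ) = 1/(30.36−18.02) = 0.08104 hr
W₂ = 1/(μ₂−λ) = 1/(61.22−18.02) = 0.02315 hr
W_total = W₁ + W₂ = 0.08104 + 0.02315 = 0.10419 hr

Final: 0.10419 hr


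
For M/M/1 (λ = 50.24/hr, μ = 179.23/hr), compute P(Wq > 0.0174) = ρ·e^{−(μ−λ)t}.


ρ = 50.24/179.23 = 0.2803
P(Wq > t) = ρ·e^{−(μ−λ)t} = 0.2803·e^{−2.2444}
= 0.2803·0.105988 = 0.029710

Final: 0.029710


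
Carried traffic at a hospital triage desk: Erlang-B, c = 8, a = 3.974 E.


B(8,3.974) = 0.029611 (Erlang-B)
Carried load = a(1 − B) = 3.974·(1 − 0.029611) = 3.974·0.970389 = 3.8563 E

Final: 3.8563 Erlangs


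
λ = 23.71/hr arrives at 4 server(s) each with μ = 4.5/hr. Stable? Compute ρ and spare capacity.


Total capacity cμ = 4·4.5 = 18.00/hr
ρ = λ/(cμ) = 23.71/18.00 = 1.3172
Stable ⇔ ρ < 1: NO
Spare capacity = cμ − λ = 18.00 − 23.71 = -5.71/hr

Final: ρ = 1.3172; unstable; margin = -5.71/hr


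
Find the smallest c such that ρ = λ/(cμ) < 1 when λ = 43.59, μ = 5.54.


Stability requires cμ > λ ⇔ c > λ/μ.
λ/μ = 43.59/5.54 = 7.8682
Minimum integer c = ⌊7.8682⌋ + 1 = 8
Check: 8·5.54 = 44.32 > 43.59, while 7·5.54 = 38.78 ≤ 43.59

Final: 8 servers


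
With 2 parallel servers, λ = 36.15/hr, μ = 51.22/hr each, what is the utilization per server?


ρ = λ/(cμ) = 36.15/(2·51.22) = 36.15/102.44 = 0.3529

Final: 0.3529


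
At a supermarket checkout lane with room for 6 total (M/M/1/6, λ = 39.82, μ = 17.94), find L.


ρ = 39.82/17.94 = 2.2196
L = ρ[1 − (K+1)ρ^K + Kρ^(K+1)] / [(1−ρ)(1−ρ^(K+1))]
Numerator: 2.2196·(1 − 7·119.583952 + 6·265.431046) = 1679.140177
Denominator: (-1.2196)·(-264.431046) = 322.505646
L = 1679.140177/322.505646 = 5.2065

Final: 5.2065


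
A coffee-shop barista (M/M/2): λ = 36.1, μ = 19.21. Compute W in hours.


a = 1.8792; ρ = 0.9396; P₀ = 0.031133
Lq = P₀·a^c·ρ/(c!(1−ρ)²) = 14.16555
Wq = Lq/λ = 14.16555/36.1 = 0.39240 hr
W = Wq + 1/μ = 0.39240 + 0.05206 = 0.44445 hr

Final: 0.44445 hr


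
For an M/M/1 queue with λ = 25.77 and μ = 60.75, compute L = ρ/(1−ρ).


ρ = λ/μ = 25.77/60.75 = 0.4242
L = ρ/(1−ρ) = 0.4242/(1 − 0.4242) = 0.4242/0.5758 = 0.7367

Final: 0.7367


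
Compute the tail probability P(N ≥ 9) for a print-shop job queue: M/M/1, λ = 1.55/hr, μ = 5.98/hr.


ρ = 1.55/5.98 = 0.2592
P(N ≥ n) = ρ^n = 0.2592^9 = 0.000005280

Final: 0.000005280


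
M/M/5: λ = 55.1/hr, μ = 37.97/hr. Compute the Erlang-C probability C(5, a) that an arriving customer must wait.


a = λ/μ = 1.4511; ρ = a/5 = 0.2902
P₀ = 0.233990 (from M/M/c formula)
C(c,a) = [a^c/(c!(1−ρ))]·P₀ = [6.43510/(120·0.7098)]·0.233990
= 0.07555·0.233990 = 0.017679

Final: 0.017679


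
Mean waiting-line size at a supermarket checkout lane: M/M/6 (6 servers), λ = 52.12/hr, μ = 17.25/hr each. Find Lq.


a = λ/μ = 3.0214; ρ = a/6 = 0.5036
P₀ = 0.047886
Lq = P₀·a^c·ρ / (c!·(1−ρ)²) = 0.047886·760.83739·0.5036/(720·0.24644)
= 0.10340

Final: 0.10340


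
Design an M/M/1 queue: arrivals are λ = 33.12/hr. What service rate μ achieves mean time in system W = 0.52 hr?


W = 1/(μ−λ) ⇒ μ − λ = 1/W = 1/0.52 = 1.9231
μ = λ + 1/W = 33.12 + 1.9231 = 35.0431 per hr

Final: 35.0431 /hr


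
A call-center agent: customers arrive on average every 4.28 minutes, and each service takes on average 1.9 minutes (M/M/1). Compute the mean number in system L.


λ = 60/4.28 = 14.0187 /hr
μ = 60/1.9 = 31.5789 /hr
ρ = λ/μ = 14.0187/31.5789 = 0.4439
L = ρ/(1−ρ) = 0.4439/0.5561 = 0.7983

Final: 0.7983


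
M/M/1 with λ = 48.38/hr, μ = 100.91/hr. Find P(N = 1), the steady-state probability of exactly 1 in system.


ρ = 48.38/100.91 = 0.4794
P_n = (1−ρ)·ρ^n = (1 − 0.4794)·0.4794^1 = 0.5206·0.479437 = 0.249577

Final: 0.249577


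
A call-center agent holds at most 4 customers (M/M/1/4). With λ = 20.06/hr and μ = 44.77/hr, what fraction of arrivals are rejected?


ρ = λ/μ = 20.06/44.77 = 0.4481
P_K = (1−ρ)ρ^K/(1−ρ^(K+1)) = (0.5519·0.040307)/(1 − 0.018060)
= 0.022246/0.981940 = 0.022656

Final: 0.022656


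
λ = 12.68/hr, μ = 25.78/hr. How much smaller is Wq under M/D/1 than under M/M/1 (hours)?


ρ = 12.68/25.78 = 0.4919
Wq(M/M/1) = ρ/(μ−λ) = 0.4919/13.10 = 0.03755 hr
Wq(M/D/1) = ρ/(2(μ−λ)) = 0.01877 hr
Savings = 0.03755 − 0.01877 = 0.01877 hr

Final: 0.01877 hr


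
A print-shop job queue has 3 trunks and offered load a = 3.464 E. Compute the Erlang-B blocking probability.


B(c,a) = (a^c/c!) / Σ_{k=0}^{c} a^k/k!
a^3/3! = 6.927594
Σ terms (k=0..3): 1.00000 + 3.46400 + 5.99965 + 6.92759 = 17.391242
B = 6.927594/17.391242 = 0.398338

Final: 0.398338


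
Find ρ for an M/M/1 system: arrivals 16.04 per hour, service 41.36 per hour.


ρ = λ/μ = 16.04/41.36 = 0.3878

Final: 0.3878


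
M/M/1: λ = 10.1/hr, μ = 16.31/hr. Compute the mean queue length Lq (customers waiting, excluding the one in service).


ρ = 10.1/16.31 = 0.6193
Lq = ρ²/(1−ρ) = 0.3835/0.3807 = 1.0072

Final: 1.0072


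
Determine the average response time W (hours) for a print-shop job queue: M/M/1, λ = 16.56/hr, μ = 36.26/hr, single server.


W = 1/(μ−λ) = 1/(36.26 − 16.56) = 1/19.70 = 0.05076 hr

Final: 0.05076 hr


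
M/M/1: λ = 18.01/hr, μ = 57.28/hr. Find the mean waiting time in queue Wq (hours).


ρ = 18.01/57.28 = 0.3144
Wq = ρ/(μ−λ) = 0.3144/(57.28 − 18.01) = 0.3144/39.27 = 0.008007 hr

Final: 0.008007 hr


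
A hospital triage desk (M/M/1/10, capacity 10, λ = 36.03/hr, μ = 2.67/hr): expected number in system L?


ρ = 36.03/2.67 = 13.4944
L = ρ[1 − (K+1)ρ^K + Kρ^(K+1)] / [(1−ρ)(1−ρ^(K+1))]
Numerator: 13.4944·(1 − 11·200230396601.453674 + 10·2701985464251.077148) = 334894400630953.187500
Denominator: (-12.4944)·(-2701985464250.077148) = 33759638609506.582031
L = 334894400630953.187500/33759638609506.582031 = 9.9200

Final: 9.9200


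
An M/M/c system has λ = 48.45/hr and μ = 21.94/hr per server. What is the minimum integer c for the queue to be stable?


Stability requires cμ > λ ⇔ c > λ/μ.
λ/μ = 48.45/21.94 = 2.2083
Minimum integer c = ⌊2.2083⌋ + 1 = 3
Check: 3·21.94 = 65.82 > 48.45, while 2·21.94 = 43.88 ≤ 48.45

Final: 3 servers


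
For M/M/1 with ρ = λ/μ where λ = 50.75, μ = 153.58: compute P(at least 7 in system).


ρ = 50.75/153.58 = 0.3304
P(N ≥ n) = ρ^n = 0.3304^7 = 0.0004302

Final: 0.0004302


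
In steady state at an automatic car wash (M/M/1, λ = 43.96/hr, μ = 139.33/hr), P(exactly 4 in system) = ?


ρ = 43.96/139.33 = 0.3155
P_n = (1−ρ)·ρ^n = (1 − 0.3155)·0.3155^4 = 0.6845·0.009910 = 0.006783

Final: 0.006783


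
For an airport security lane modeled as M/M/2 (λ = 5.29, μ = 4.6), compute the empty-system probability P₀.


a = λ/μ = 5.29/4.6 = 1.1500; ρ = a/c = 0.5750
Σ_{k=0}^{1} a^k/k! (terms k=0..1) = 1.00000 + 1.15000 = 2.15000
Tail: a^2/(2!(1−ρ)) = 1.32250/(2·0.4250) = 1.55588
P₀ = 1/(2.15000 + 1.55588) = 1/3.70588 = 0.269841

Final: 0.269841


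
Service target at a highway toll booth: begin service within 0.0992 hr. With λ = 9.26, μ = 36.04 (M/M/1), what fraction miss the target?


ρ = 9.26/36.04 = 0.2569
P(Wq > t) = ρ·e^{−(μ−λ)t} = 0.2569·e^{−2.6566}
= 0.2569·0.070188 = 0.018034

Final: 0.018034


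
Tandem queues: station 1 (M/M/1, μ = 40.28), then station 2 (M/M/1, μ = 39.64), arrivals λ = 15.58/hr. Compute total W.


Each node sees arrival rate λ = 15.58/hr (tandem ⇒ throughput preserved).
W₁ = 1/(μ₁−λ) = 1/(40.28−15.58) = 0.04049 hr
W₂ = 1/(μ₂−λ) = 1/(39.64−15.58) = 0.04156 hr
W_total = W₁ + W₂ = 0.04049 + 0.04156 = 0.08205 hr

Final: 0.08205 hr


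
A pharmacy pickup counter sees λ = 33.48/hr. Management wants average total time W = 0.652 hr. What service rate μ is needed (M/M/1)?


W = 1/(μ−λ) ⇒ μ − λ = 1/W = 1/0.652 = 1.5337
μ = λ + 1/W = 33.48 + 1.5337 = 35.0137 per hr

Final: 35.0137 /hr


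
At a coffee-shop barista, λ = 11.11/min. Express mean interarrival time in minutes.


Mean interarrival time = 1/λ = 1/11.11 minute = 0.09001 minute
In minutes: 0.09001 × 1 = 0.09001 min

Final: 0.09001 min


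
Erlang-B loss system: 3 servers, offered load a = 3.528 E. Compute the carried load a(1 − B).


B(3,3.528) = 0.405018 (Erlang-B)
Carried load = a(1 − B) = 3.528·(1 − 0.405018) = 3.528·0.594982 = 2.0991 E

Final: 2.0991 Erlangs


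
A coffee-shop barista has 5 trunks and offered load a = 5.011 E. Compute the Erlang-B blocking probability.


B(c,a) = (a^c/c!) / Σ_{k=0}^{c} a^k/k!
a^5/5! = 26.329388
Σ terms (k=0..5): 1.00000 + 5.01100 + 12.55506 + 20.97114 + 26.27159 + 26.32939 = 92.138175
B = 26.329388/92.138175 = 0.285760

Final: 0.285760


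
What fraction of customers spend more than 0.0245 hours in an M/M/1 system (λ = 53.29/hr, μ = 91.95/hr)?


W ~ Exponential(μ−λ) for M/M/1.
μ − λ = 91.95 − 53.29 = 38.6600
P(W > t) = e^{−(μ−λ)t} = e^{−0.9472} = 0.387837

Final: 0.387837


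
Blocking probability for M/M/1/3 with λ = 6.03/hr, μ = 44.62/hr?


ρ = λ/μ = 6.03/44.62 = 0.1351
P_K = (1−ρ)ρ^K/(1−ρ^(K+1)) = (0.8649·0.002468)/(1 − 0.0003335)
= 0.002135/0.999666 = 0.002135

Final: 0.002135


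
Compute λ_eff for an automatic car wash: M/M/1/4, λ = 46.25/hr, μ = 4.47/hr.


ρ = 10.3468; P_K = (1−ρ)ρ^4/(1−ρ^5) = 0.903359
λ_eff = λ(1 − P_K) = 46.25·(1 − 0.903359) = 46.25·0.096641 = 4.4696 /hr

Final: 4.4696 /hr


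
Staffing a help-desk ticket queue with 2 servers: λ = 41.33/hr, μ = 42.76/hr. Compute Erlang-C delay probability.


a = λ/μ = 0.9666; ρ = a/2 = 0.4833
P₀ = 0.348364 (from M/M/c formula)
C(c,a) = [a^c/(c!(1−ρ))]·P₀ = [0.93423/(2·0.5167)]·0.348364
= 0.90400·0.348364 = 0.314922

Final: 0.314922


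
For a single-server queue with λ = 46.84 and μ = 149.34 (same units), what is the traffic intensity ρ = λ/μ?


ρ = λ/μ = 46.84/149.34 = 0.3136

Final: 0.3136


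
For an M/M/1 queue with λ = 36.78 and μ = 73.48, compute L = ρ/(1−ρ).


ρ = λ/μ = 36.78/73.48 = 0.5005
L = ρ/(1−ρ) = 0.5005/(1 − 0.5005) = 0.5005/0.4995 = 1.0022

Final: 1.0022


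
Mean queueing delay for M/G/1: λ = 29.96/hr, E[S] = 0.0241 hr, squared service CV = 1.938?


ρ = λ·E[S] = 29.96·0.0241 = 0.7220
E[S²] = E[S]²(1+C_s²) = 0.0241²·(1+1.938) = 0.001706
Wq = λ·E[S²]/(2(1−ρ)) = 29.96·0.001706/(2·0.2780) = 0.09196 hr

Final: 0.09196 hr


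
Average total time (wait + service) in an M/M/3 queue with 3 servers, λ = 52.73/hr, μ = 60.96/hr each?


a = 0.8650; ρ = 0.2883; P₀ = 0.418293
Lq = P₀·a^c·ρ/(c!(1−ρ)²) = 0.02569
Wq = Lq/λ = 0.02569/52.73 = 0.0004871 hr
W = Wq + 1/μ = 0.0004871 + 0.01640 = 0.01689 hr

Final: 0.01689 hr


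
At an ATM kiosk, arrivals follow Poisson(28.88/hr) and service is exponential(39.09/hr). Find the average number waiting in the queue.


ρ = 28.88/39.09 = 0.7388
Lq = ρ²/(1−ρ) = 0.5458/0.2612 = 2.0898

Final: 2.0898


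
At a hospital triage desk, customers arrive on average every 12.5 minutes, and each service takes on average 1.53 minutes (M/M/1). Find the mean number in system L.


λ = 60/12.5 = 4.8000 /hr
μ = 60/1.53 = 39.2157 /hr
ρ = λ/μ = 4.8000/39.2157 = 0.1224
L = ρ/(1−ρ) = 0.1224/0.8776 = 0.1395

Final: 0.1395


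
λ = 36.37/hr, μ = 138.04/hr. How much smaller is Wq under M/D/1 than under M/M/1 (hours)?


ρ = 36.37/138.04 = 0.2635
Wq(M/M/1) = ρ/(μ−λ) = 0.2635/101.67 = 0.002591 hr
Wq(M/D/1) = ρ/(2(μ−λ)) = 0.001296 hr
Savings = 0.002591 − 0.001296 = 0.001296 hr

Final: 0.001296 hr


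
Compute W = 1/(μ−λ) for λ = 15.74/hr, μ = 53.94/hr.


W = 1/(μ−λ) = 1/(53.94 − 15.74) = 1/38.20 = 0.02618 hr

Final: 0.02618 hr


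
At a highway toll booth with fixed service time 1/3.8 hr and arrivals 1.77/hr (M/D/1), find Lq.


ρ = 1.77/3.8 = 0.4658
M/D/1: Lq = ρ²/(2(1−ρ)) = 0.2170/(2·0.5342) = 0.20307

Final: 0.20307


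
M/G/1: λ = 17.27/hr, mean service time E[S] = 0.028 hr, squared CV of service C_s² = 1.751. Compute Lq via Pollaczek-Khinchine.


ρ = λ·E[S] = 17.27·0.028 = 0.4836
Lq = ρ²(1+C_s²)/(2(1−ρ)) = 0.2338·(1+1.751)/(2·0.5164)
= 0.2338·2.7510/1.0329 = 0.62279

Final: 0.62279


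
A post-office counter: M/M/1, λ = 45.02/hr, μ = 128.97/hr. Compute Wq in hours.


ρ = 45.02/128.97 = 0.3491
Wq = ρ/(μ−λ) = 0.3491/(128.97 − 45.02) = 0.3491/83.95 = 0.004158 hr

Final: 0.004158 hr


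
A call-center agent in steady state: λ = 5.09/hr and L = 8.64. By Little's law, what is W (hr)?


W = L/λ = 8.64/5.09 = 1.6974 hr

Final: 1.6974 hr


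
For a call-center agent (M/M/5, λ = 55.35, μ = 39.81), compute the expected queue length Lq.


a = λ/μ = 1.3904; ρ = a/5 = 0.2781
P₀ = 0.248724
Lq = P₀·a^c·ρ / (c!·(1−ρ)²) = 0.248724·5.19550·0.2781/(120·0.52118)
= 0.005746

Final: 0.005746


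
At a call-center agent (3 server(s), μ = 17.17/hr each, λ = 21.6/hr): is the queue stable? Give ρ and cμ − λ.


Total capacity cμ = 3·17.17 = 51.51/hr
ρ = λ/(cμ) = 21.6/51.51 = 0.4193
Stable ⇔ ρ < 1: YES
Spare capacity = cμ − λ = 51.51 − 21.6 = 29.91/hr

Final: ρ = 0.4193; stable; margin = 29.91/hr


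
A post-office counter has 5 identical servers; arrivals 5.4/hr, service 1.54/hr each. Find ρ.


ρ = λ/(cμ) = 5.4/(5·1.54) = 5.4/7.70 = 0.7013

Final: 0.7013


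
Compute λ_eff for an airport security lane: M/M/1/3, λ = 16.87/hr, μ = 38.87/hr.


ρ = 0.4340; P_K = (1−ρ)ρ^3/(1−ρ^4) = 0.047973
λ_eff = λ(1 − P_K) = 16.87·(1 − 0.047973) = 16.87·0.952027 = 16.0607 /hr

Final: 16.0607 /hr


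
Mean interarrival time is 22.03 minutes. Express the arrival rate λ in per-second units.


λ = 1/(interarrival time) in consistent units.
1 second = 0.0166667 min, so λ = 0.0166667/22.03 = 0.0007565 per second

Final: 0.0007565 /sec


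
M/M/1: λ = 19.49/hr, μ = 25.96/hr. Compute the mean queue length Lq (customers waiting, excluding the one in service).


ρ = 19.49/25.96 = 0.7508
Lq = ρ²/(1−ρ) = 0.5637/0.2492 = 2.2616

Final: 2.2616


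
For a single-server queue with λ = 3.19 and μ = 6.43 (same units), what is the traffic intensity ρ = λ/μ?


ρ = λ/μ = 3.19/6.43 = 0.4961

Final: 0.4961


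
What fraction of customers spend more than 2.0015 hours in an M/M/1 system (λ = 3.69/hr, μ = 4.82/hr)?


W ~ Exponential(μ−λ) for M/M/1.
μ − λ = 4.82 − 3.69 = 1.1300
P(W > t) = e^{−(μ−λ)t} = e^{−2.2617} = 0.104174

Final: 0.104174


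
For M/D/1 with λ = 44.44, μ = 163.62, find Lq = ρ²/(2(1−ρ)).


ρ = 44.44/163.62 = 0.2716
M/D/1: Lq = ρ²/(2(1−ρ)) = 0.07377/(2·0.7284) = 0.05064

Final: 0.05064


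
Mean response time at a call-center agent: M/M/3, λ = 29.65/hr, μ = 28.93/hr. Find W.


a = 1.0249; ρ = 0.3416; P₀ = 0.354282
Lq = P₀·a^c·ρ/(c!(1−ρ)²) = 0.05010
Wq = Lq/λ = 0.05010/29.65 = 0.001690 hr
W = Wq + 1/μ = 0.001690 + 0.03457 = 0.03626 hr

Final: 0.03626 hr


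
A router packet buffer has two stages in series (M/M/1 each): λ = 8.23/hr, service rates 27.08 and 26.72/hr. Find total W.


Each node sees arrival rate λ = 8.23/hr (tandem ⇒ throughput preserved).
W₁ = 1/(μ₁−λ) = 1/(27.08−8.23) = 0.05305 hr
W₂ = 1/(μ₂−λ) = 1/(26.72−8.23) = 0.05408 hr
W_total = W₁ + W₂ = 0.05305 + 0.05408 = 0.10713 hr

Final: 0.10713 hr


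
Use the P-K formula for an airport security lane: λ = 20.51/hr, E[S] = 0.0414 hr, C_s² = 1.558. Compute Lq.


ρ = λ·E[S] = 20.51·0.0414 = 0.8491
Lq = ρ²(1+C_s²)/(2(1−ρ)) = 0.7210·(1+1.558)/(2·0.1509)
= 0.7210·2.5580/0.3018 = 6.11158

Final: 6.11158


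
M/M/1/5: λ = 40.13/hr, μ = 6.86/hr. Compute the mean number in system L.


ρ = 40.13/6.86 = 5.8499
L = ρ[1 − (K+1)ρ^K + Kρ^(K+1)] / [(1−ρ)(1−ρ^(K+1))]
Numerator: 5.8499·(1 − 6·6850.546525 + 5·40074.698548) = 931713.382124
Denominator: (-4.8499)·(-40073.698548) = 194351.596309
L = 931713.382124/194351.596309 = 4.7940

Final: 4.7940


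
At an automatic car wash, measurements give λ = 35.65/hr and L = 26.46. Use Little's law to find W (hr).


W = L/λ = 26.46/35.65 = 0.7422 hr

Final: 0.7422 hr


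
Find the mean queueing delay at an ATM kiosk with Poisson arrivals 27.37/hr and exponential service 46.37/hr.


ρ = 27.37/46.37 = 0.5903
Wq = ρ/(μ−λ) = 0.5903/(46.37 − 27.37) = 0.5903/19.00 = 0.03107 hr

Final: 0.03107 hr


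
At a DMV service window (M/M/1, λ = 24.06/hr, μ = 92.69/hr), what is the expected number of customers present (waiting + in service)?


ρ = λ/μ = 24.06/92.69 = 0.2596
L = ρ/(1−ρ) = 0.2596/(1 − 0.2596) = 0.2596/0.7404 = 0.3506

Final: 0.3506


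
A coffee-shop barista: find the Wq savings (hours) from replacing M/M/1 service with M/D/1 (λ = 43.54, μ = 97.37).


ρ = 43.54/97.37 = 0.4472
Wq(M/M/1) = ρ/(μ−λ) = 0.4472/53.83 = 0.008307 hr
Wq(M/D/1) = ρ/(2(μ−λ)) = 0.004153 hr
Savings = 0.008307 − 0.004153 = 0.004153 hr

Final: 0.004153 hr


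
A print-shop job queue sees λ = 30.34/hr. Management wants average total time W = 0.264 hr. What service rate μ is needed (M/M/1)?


W = 1/(μ−λ) ⇒ μ − λ = 1/W = 1/0.264 = 3.7879
μ = λ + 1/W = 30.34 + 3.7879 = 34.1279 per hr

Final: 34.1279 /hr


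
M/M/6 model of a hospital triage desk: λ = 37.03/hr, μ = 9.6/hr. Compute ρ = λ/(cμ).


ρ = λ/(cμ) = 37.03/(6·9.6) = 37.03/57.60 = 0.6429

Final: 0.6429


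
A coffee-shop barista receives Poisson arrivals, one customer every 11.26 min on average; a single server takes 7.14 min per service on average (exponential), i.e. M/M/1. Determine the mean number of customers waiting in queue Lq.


λ = 60/11.26 = 5.3286 /hr
μ = 60/7.14 = 8.4034 /hr
ρ = λ/μ = 5.3286/8.4034 = 0.6341
Lq = ρ²/(1−ρ) = 0.4021/0.3659 = 1.0989

Final: 1.0989


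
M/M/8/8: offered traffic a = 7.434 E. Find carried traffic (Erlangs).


B(8,7.434) = 0.203698 (Erlang-B)
Carried load = a(1 − B) = 7.434·(1 − 0.203698) = 7.434·0.796302 = 5.9197 E

Final: 5.9197 Erlangs


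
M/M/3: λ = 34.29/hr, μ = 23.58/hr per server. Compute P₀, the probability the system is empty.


a = λ/μ = 34.29/23.58 = 1.4542; ρ = a/c = 0.4847
Σ_{k=0}^{2} a^k/k! (terms k=0..2) = 1.00000 + 1.45420 + 1.05735 = 3.51155
Tail: a^3/(3!(1−ρ)) = 3.07518/(6·0.5153) = 0.99469
P₀ = 1/(3.51155 + 0.99469) = 1/4.50623 = 0.221915

Final: 0.221915


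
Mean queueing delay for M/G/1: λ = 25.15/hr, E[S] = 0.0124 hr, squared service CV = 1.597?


ρ = λ·E[S] = 25.15·0.0124 = 0.3119
E[S²] = E[S]²(1+C_s²) = 0.0124²·(1+1.597) = 0.0003993
Wq = λ·E[S²]/(2(1−ρ)) = 25.15·0.0003993/(2·0.6881) = 0.007297 hr

Final: 0.007297 hr


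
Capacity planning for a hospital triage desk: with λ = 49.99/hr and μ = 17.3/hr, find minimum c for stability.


Stability requires cμ > λ ⇔ c > λ/μ.
λ/μ = 49.99/17.3 = 2.8896
Minimum integer c = ⌊2.8896⌋ + 1 = 3
Check: 3·17.3 = 51.90 > 49.99, while 2·17.3 = 34.60 ≤ 49.99

Final: 3 servers


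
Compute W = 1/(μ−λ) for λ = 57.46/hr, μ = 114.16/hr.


W = 1/(μ−λ) = 1/(114.16 − 57.46) = 1/56.70 = 0.01764 hr

Final: 0.01764 hr


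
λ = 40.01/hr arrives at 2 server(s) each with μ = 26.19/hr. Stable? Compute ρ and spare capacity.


Total capacity cμ = 2·26.19 = 52.38/hr
ρ = λ/(cμ) = 40.01/52.38 = 0.7638
Stable ⇔ ρ < 1: YES
Spare capacity = cμ − λ = 52.38 − 40.01 = 12.37/hr

Final: ρ = 0.7638; stable; margin = 12.37/hr


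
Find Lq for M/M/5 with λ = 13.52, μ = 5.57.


a = λ/μ = 2.4273; ρ = a/5 = 0.4855
P₀ = 0.086448
Lq = P₀·a^c·ρ / (c!·(1−ρ)²) = 0.086448·84.25729·0.4855/(120·0.26475)
= 0.11130

Final: 0.11130


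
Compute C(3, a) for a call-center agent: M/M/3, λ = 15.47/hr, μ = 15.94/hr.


a = λ/μ = 0.9705; ρ = a/3 = 0.3235
P₀ = 0.374999 (from M/M/c formula)
C(c,a) = [a^c/(c!(1−ρ))]·P₀ = [0.91413/(6·0.6765)]·0.374999
= 0.22521·0.374999 = 0.084454

Final: 0.084454


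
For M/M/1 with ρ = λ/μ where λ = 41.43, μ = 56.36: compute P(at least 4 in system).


ρ = 41.43/56.36 = 0.7351
P(N ≥ n) = ρ^n = 0.7351^4 = 0.291995

Final: 0.291995


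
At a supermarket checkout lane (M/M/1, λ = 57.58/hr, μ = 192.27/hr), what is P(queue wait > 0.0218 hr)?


ρ = 57.58/192.27 = 0.2995
P(Wq > t) = ρ·e^{−(μ−λ)t} = 0.2995·e^{−2.9362}
= 0.2995·0.053065 = 0.015892

Final: 0.015892


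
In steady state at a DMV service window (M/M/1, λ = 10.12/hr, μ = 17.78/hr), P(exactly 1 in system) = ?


ρ = 10.12/17.78 = 0.5692
P_n = (1−ρ)·ρ^n = (1 − 0.5692)·0.5692^1 = 0.4308·0.569179 = 0.245214

Final: 0.245214


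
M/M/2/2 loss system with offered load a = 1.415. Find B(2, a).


B(c,a) = (a^c/c!) / Σ_{k=0}^{c} a^k/k!
a^2/2! = 1.001113
Σ terms (k=0..2): 1.00000 + 1.41500 + 1.00111 = 3.416113
B = 1.001113/3.416113 = 0.293056

Final: 0.293056


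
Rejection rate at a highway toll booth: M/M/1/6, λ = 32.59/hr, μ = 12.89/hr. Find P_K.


ρ = λ/μ = 32.59/12.89 = 2.5283
P_K = (1−ρ)ρ^K/(1−ρ^(K+1)) = (-1.5283·261.209314)/(1 − 660.419825)
= -399.210511/-659.419825 = 0.605397

Final: 0.605397


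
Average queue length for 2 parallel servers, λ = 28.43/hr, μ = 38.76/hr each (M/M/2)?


a = λ/μ = 0.7335; ρ = a/2 = 0.3667
P₀ = 0.463332
Lq = P₀·a^c·ρ / (c!·(1−ρ)²) = 0.463332·0.53800·0.3667/(2·0.40101)
= 0.11399

Final: 0.11399


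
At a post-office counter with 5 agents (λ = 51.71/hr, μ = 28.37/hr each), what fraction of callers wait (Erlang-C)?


a = λ/μ = 1.8227; ρ = a/5 = 0.3645
P₀ = 0.160855 (from M/M/c formula)
C(c,a) = [a^c/(c!(1−ρ))]·P₀ = [20.11759/(120·0.6355)]·0.160855
= 0.26382·0.160855 = 0.042437

Final: 0.042437


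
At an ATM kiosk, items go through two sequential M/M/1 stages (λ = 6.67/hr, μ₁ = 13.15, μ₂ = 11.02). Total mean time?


Each node sees arrival rate λ = 6.67/hr (tandem ⇒ throughput preserved).
W₁ = 1/(μ₁−λ) = 1/(13.15−6.67) = 0.15432 hr
W₂ = 1/(μ₂−λ) = 1/(11.02−6.67) = 0.22989 hr
W_total = W₁ + W₂ = 0.15432 + 0.22989 = 0.38421 hr

Final: 0.38421 hr


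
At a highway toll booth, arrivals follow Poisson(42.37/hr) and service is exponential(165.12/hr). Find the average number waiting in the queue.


ρ = 42.37/165.12 = 0.2566
Lq = ρ²/(1−ρ) = 0.06584/0.7434 = 0.08857

Final: 0.08857


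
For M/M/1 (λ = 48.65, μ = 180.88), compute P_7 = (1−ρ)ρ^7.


ρ = 48.65/180.88 = 0.2690
P_n = (1−ρ)·ρ^n = (1 − 0.2690)·0.2690^7 = 0.7310·0.0001018 = 0.00007444

Final: 0.00007444


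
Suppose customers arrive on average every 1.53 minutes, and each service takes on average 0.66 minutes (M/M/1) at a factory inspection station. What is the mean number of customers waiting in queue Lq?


λ = 60/1.53 = 39.2157 /hr
μ = 60/0.66 = 90.9091 /hr
ρ = λ/μ = 39.2157/90.9091 = 0.4314
Lq = ρ²/(1−ρ) = 0.1861/0.5686 = 0.3272

Final: 0.3272


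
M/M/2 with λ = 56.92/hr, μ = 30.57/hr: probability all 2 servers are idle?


a = λ/μ = 56.92/30.57 = 1.8620; ρ = a/c = 0.9310
Σ_{k=0}^{1} a^k/k! (terms k=0..1) = 1.00000 + 1.86196 = 2.86196
Tail: a^2/(2!(1−ρ)) = 3.46688/(2·0.06902) = 25.11435
P₀ = 1/(2.86196 + 25.11435) = 1/27.97630 = 0.035745

Final: 0.035745


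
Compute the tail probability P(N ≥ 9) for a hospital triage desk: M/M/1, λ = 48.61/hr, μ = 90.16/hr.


ρ = 48.61/90.16 = 0.5392
P(N ≥ n) = ρ^n = 0.5392^9 = 0.003850

Final: 0.003850


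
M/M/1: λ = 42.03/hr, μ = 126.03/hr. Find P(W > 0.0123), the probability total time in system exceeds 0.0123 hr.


W ~ Exponential(μ−λ) for M/M/1.
μ − λ = 126.03 − 42.03 = 84.0000
P(W > t) = e^{−(μ−λ)t} = e^{−1.0332} = 0.355866

Final: 0.355866


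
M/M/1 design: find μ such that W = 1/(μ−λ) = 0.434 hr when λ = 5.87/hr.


W = 1/(μ−λ) ⇒ μ − λ = 1/W = 1/0.434 = 2.3041
μ = λ + 1/W = 5.87 + 2.3041 = 8.1741 per hr

Final: 8.1741 /hr


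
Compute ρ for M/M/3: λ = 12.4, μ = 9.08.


ρ = λ/(cμ) = 12.4/(3·9.08) = 12.4/27.24 = 0.4552

Final: 0.4552


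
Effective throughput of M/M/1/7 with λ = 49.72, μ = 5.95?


ρ = 8.3563; P_K = (1−ρ)ρ^7/(1−ρ^8) = 0.880330
λ_eff = λ(1 − P_K) = 49.72·(1 − 0.880330) = 49.72·0.119670 = 5.9500 /hr

Final: 5.9500 /hr


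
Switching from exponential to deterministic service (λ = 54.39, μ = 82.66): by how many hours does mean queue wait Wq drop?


ρ = 54.39/82.66 = 0.6580
Wq(M/M/1) = ρ/(μ−λ) = 0.6580/28.27 = 0.02328 hr
Wq(M/D/1) = ρ/(2(μ−λ)) = 0.01164 hr
Savings = 0.02328 − 0.01164 = 0.01164 hr

Final: 0.01164 hr


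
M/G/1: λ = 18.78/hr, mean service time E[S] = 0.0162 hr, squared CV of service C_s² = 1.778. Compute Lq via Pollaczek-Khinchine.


ρ = λ·E[S] = 18.78·0.0162 = 0.3042
Lq = ρ²(1+C_s²)/(2(1−ρ)) = 0.09256·(1+1.778)/(2·0.6958)
= 0.09256·2.7780/1.3915 = 0.18478

Final: 0.18478


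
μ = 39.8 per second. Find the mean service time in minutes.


Mean service time = 1/μ = 1/39.8 second = 0.02513 second
In minutes: 0.02513 × 0.0166667 = 0.0004188 min

Final: 0.0004188 min


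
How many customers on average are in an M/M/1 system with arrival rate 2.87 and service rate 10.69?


ρ = λ/μ = 2.87/10.69 = 0.2685
L = ρ/(1−ρ) = 0.2685/(1 − 0.2685) = 0.2685/0.7315 = 0.3670

Final: 0.3670


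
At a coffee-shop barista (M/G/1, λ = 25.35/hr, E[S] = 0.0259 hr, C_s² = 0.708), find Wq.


ρ = λ·E[S] = 25.35·0.0259 = 0.6566
E[S²] = E[S]²(1+C_s²) = 0.0259²·(1+0.708) = 0.001146
Wq = λ·E[S²]/(2(1−ρ)) = 25.35·0.001146/(2·0.3434) = 0.04229 hr

Final: 0.04229 hr


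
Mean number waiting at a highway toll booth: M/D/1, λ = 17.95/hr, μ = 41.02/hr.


ρ = 17.95/41.02 = 0.4376
M/D/1: Lq = ρ²/(2(1−ρ)) = 0.1915/(2·0.5624) = 0.17024

Final: 0.17024


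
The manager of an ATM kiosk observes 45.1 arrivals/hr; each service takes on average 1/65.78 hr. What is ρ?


ρ = λ/μ = 45.1/65.78 = 0.6856

Final: 0.6856


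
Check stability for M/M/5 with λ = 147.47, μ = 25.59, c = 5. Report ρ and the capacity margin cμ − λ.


Total capacity cμ = 5·25.59 = 127.95/hr
ρ = λ/(cμ) = 147.47/127.95 = 1.1526
Stable ⇔ ρ < 1: NO
Spare capacity = cμ − λ = 127.95 − 147.47 = -19.52/hr

Final: ρ = 1.1526; unstable; margin = -19.52/hr


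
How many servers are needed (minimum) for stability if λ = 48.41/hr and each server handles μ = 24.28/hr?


Stability requires cμ > λ ⇔ c > λ/μ.
λ/μ = 48.41/24.28 = 1.9938
Minimum integer c = ⌊1.9938⌋ + 1 = 2
Check: 2·24.28 = 48.56 > 48.41, while 1·24.28 = 24.28 ≤ 48.41

Final: 2 servers


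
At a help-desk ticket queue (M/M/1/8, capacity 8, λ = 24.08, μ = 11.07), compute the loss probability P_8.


ρ = λ/μ = 24.08/11.07 = 2.1752
P_K = (1−ρ)ρ^K/(1−ρ^(K+1)) = (-1.1752·501.269053)/(1 − 1090.384716)
= -589.115663/-1089.384716 = 0.540778

Final: 0.540778


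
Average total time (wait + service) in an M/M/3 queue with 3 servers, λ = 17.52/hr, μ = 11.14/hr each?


a = 1.5727; ρ = 0.5242; P₀ = 0.193344
Lq = P₀·a^c·ρ/(c!(1−ρ)²) = 0.29032
Wq = Lq/λ = 0.29032/17.52 = 0.01657 hr
W = Wq + 1/μ = 0.01657 + 0.08977 = 0.10634 hr

Final: 0.10634 hr


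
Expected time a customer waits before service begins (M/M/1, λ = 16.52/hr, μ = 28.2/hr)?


ρ = 16.52/28.2 = 0.5858
Wq = ρ/(μ−λ) = 0.5858/(28.2 − 16.52) = 0.5858/11.68 = 0.05016 hr

Final: 0.05016 hr


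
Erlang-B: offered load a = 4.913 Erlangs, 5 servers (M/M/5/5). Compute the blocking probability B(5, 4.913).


B(c,a) = (a^c/c!) / Σ_{k=0}^{c} a^k/k!
a^5/5! = 23.853525
Σ terms (k=0..5): 1.00000 + 4.91300 + 12.06878 + 19.76465 + 24.27593 + 23.85353 = 85.875883
B = 23.853525/85.875883 = 0.277767

Final: 0.277767


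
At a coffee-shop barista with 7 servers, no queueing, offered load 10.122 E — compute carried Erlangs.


B(7,10.122) = 0.414441 (Erlang-B)
Carried load = a(1 − B) = 10.122·(1 − 0.414441) = 10.122·0.585559 = 5.9270 E

Final: 5.9270 Erlangs


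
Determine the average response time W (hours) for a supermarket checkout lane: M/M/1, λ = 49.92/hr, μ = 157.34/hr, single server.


W = 1/(μ−λ) = 1/(157.34 − 49.92) = 1/107.42 = 0.009309 hr

Final: 0.009309 hr


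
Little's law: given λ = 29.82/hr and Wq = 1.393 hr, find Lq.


Lq = λWq = 29.82·1.393 = 41.5393

Final: 41.5393


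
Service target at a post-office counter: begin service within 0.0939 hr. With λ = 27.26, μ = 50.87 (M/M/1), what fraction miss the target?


ρ = 27.26/50.87 = 0.5359
P(Wq > t) = ρ·e^{−(μ−λ)t} = 0.5359·e^{−2.2170}
= 0.5359·0.108938 = 0.058377

Final: 0.058377


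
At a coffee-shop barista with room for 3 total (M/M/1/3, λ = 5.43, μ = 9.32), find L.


ρ = 5.43/9.32 = 0.5826
L = ρ[1 − (K+1)ρ^K + Kρ^(K+1)] / [(1−ρ)(1−ρ^(K+1))]
Numerator: 0.5826·(1 − 4·0.197766 + 3·0.115222) = 0.323121
Denominator: (0.4174)·(0.884778) = 0.369290
L = 0.323121/0.369290 = 0.8750

Final: 0.8750
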